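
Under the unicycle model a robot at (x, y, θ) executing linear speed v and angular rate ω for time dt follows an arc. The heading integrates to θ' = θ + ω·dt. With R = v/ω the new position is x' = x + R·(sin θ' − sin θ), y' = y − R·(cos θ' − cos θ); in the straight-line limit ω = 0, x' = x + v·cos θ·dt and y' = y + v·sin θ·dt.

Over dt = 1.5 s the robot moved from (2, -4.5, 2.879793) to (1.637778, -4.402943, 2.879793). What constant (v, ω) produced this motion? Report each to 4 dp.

Δθ = 2.879793 − 2.879793 = 0.000000
ω = Δθ/dt = 0.000000/1.5 = 0.0000
ω = 0 → v = (Δx·cos θ + Δy·sin θ)/dt = 0.2500

v = 0.2500, ω = 0.0000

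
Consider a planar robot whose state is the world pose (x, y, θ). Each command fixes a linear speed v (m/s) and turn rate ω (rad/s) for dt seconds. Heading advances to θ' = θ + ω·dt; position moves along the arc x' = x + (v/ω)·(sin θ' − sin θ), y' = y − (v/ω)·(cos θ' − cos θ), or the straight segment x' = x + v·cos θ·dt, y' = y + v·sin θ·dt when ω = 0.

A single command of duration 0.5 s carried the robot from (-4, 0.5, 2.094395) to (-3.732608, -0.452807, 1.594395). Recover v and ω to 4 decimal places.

v = -2.0000, ω = -1.0000

Δθ = 1.594395 − 2.094395 = -0.500000
ω = Δθ/dt = -0.500000/0.5 = -1.0000
R = −Δy/(cos θ' − cos θ) = 2.0000
v = R·ω = 2.0000·-1.0000 = -2.0000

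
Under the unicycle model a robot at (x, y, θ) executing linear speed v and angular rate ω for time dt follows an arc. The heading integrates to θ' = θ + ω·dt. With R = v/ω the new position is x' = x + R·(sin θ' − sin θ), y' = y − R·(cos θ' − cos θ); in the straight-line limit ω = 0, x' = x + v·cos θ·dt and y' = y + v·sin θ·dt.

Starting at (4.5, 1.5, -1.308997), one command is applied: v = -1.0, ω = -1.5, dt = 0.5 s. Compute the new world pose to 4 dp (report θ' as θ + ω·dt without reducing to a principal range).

θ' = -1.3090 + -1.5·0.5 = -2.0590
R = v/ω = -1.0/-1.5 = 0.6667
x' = 4.5 + 0.6667·(sin -2.0590 − sin -1.3090) = 4.5552
y' = 1.5 − 0.6667·(cos -2.0590 − cos -1.3090) = 1.9852

(4.5552, 1.9852, -2.0590)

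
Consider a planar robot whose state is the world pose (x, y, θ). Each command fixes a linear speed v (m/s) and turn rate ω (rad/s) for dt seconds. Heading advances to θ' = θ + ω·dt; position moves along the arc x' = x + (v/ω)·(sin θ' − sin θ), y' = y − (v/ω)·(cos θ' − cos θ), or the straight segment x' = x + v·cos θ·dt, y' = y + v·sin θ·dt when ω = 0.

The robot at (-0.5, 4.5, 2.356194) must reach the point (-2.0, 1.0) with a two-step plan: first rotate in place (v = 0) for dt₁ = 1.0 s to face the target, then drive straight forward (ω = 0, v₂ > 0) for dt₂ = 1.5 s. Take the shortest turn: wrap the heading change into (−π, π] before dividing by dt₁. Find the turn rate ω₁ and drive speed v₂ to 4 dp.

ω₁ = 1.9513, v₂ = 2.5386

heading to target = atan2(1−4.5, -2−-0.5) = -1.9757
Δθ = wrap(-1.9757 − 2.3562) = 1.9513; ω₁ = Δθ/dt₁ = 1.9513
distance = √((-2−-0.5)² + (1−4.5)²) = 3.8079; v₂ = distance/dt₂ = 2.5386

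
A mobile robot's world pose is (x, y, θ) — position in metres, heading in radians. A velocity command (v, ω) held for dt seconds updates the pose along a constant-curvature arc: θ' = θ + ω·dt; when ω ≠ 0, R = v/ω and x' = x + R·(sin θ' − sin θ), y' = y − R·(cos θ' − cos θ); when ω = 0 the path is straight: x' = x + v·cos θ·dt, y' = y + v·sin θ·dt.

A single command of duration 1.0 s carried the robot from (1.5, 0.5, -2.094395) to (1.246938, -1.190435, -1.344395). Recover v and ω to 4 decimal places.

Δθ = -1.344395 − -2.094395 = 0.750000
ω = Δθ/dt = 0.750000/1.0 = 0.7500
R = −Δy/(cos θ' − cos θ) = 2.3333
v = R·ω = 2.3333·0.7500 = 1.7500

v = 1.7500, ω = 0.7500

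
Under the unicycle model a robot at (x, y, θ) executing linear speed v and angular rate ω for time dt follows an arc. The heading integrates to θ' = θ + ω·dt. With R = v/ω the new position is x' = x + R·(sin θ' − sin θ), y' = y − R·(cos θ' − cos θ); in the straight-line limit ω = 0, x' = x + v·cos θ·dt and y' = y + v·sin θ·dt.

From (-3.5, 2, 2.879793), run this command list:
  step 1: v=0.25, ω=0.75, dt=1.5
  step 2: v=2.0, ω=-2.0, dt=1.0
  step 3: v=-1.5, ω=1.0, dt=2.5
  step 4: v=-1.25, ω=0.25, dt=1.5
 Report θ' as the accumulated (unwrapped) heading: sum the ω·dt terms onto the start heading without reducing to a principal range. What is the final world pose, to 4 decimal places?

(-2.6406, 4.3094, 4.8798)

step 1: θ'=4.0048 (R=0.3333) → pose (-3.8396, 1.8947, 4.0048)
step 2: θ'=2.0048 (R=-1.0000) → pose (-5.5068, 2.1242, 2.0048)
step 3: θ'=4.5048 (R=-1.5000) → pose (-2.6781, 2.4458, 4.5048)
step 4: θ'=4.8798 (R=-5.0000) → pose (-2.6406, 4.3094, 4.8798)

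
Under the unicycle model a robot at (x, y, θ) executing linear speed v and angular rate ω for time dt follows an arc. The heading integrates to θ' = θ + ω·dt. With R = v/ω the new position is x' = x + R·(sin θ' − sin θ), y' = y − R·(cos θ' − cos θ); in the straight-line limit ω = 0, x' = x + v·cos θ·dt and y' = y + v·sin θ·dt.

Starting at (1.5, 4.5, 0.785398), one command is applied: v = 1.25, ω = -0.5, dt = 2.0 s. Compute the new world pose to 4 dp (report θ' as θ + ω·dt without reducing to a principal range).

(3.8002, 5.1749, -0.2146)

θ' = 0.7854 + -0.5·2.0 = -0.2146
R = v/ω = 1.25/-0.5 = -2.5000
x' = 1.5 + -2.5000·(sin -0.2146 − sin 0.7854) = 3.8002
y' = 4.5 − -2.5000·(cos -0.2146 − cos 0.7854) = 5.1749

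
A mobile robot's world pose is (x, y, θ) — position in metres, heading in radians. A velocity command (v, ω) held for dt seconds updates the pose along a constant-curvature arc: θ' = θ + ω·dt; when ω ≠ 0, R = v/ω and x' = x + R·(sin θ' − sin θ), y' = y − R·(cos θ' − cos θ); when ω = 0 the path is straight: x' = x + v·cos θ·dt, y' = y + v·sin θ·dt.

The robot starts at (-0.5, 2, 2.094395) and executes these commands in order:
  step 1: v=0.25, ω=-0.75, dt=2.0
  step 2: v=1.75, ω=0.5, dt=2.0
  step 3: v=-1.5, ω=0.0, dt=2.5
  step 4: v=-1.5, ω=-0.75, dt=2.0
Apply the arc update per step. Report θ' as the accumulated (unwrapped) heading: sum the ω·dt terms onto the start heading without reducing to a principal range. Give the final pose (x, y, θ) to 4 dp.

step 1: θ'=0.5944 (R=-0.3333) → pose (-0.3980, 2.4428, 0.5944)
step 2: θ'=1.5944 (R=3.5000) → pose (1.1410, 5.4251, 1.5944)
step 3: θ'=1.5944 (straight) → pose (1.2295, 1.6762, 1.5944)
step 4: θ'=0.0944 (R=2.0000) → pose (-0.5814, -0.3621, 0.0944)

(-0.5814, -0.3621, 0.0944)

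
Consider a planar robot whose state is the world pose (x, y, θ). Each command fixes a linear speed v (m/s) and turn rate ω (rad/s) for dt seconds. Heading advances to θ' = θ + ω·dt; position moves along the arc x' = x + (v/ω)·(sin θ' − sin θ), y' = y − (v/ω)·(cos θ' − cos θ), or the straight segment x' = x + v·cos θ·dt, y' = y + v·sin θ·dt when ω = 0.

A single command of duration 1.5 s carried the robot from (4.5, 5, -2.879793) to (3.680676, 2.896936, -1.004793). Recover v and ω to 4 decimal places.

v = 1.7500, ω = 1.2500

Δθ = -1.004793 − -2.879793 = 1.875000
ω = Δθ/dt = 1.875000/1.5 = 1.2500
R = −Δy/(cos θ' − cos θ) = 1.4000
v = R·ω = 1.4000·1.2500 = 1.7500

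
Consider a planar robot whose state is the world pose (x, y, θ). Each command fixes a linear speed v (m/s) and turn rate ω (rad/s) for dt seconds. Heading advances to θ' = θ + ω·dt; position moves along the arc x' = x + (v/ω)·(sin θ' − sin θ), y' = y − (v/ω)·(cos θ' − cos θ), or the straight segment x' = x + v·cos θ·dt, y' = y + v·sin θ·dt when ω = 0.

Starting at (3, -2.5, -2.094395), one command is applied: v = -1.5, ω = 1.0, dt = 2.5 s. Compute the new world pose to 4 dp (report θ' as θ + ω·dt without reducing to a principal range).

(1.1091, -0.3717, 0.4056)

θ' = -2.0944 + 1.0·2.5 = 0.4056
R = v/ω = -1.5/1.0 = -1.5000
x' = 3 + -1.5000·(sin 0.4056 − sin -2.0944) = 1.1091
y' = -2.5 − -1.5000·(cos 0.4056 − cos -2.0944) = -0.3717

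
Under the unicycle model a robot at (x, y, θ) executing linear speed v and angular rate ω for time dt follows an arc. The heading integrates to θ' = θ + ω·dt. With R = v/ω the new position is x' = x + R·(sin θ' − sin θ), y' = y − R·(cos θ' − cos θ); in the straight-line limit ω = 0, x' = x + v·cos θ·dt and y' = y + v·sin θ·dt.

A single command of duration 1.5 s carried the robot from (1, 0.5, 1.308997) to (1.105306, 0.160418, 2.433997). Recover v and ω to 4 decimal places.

v = -0.2500, ω = 0.7500

Δθ = 2.433997 − 1.308997 = 1.125000
ω = Δθ/dt = 1.125000/1.5 = 0.7500
R = −Δy/(cos θ' − cos θ) = -0.3333
v = R·ω = -0.3333·0.7500 = -0.2500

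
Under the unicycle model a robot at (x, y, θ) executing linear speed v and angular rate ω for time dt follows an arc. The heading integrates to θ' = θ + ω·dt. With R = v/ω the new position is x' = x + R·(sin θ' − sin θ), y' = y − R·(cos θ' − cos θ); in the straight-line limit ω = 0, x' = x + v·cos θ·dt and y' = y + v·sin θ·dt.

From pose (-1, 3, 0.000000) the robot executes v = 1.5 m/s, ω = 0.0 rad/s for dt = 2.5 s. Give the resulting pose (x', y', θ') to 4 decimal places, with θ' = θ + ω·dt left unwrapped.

θ' = 0.0000 + 0.0·2.5 = 0.0000
ω = 0 → straight: x' = -1 + 1.5·cos(0.0000)·2.5 = 2.7500
y' = 3 + 1.5·sin(0.0000)·2.5 = 3.0000

(2.7500, 3.0000, 0.0000)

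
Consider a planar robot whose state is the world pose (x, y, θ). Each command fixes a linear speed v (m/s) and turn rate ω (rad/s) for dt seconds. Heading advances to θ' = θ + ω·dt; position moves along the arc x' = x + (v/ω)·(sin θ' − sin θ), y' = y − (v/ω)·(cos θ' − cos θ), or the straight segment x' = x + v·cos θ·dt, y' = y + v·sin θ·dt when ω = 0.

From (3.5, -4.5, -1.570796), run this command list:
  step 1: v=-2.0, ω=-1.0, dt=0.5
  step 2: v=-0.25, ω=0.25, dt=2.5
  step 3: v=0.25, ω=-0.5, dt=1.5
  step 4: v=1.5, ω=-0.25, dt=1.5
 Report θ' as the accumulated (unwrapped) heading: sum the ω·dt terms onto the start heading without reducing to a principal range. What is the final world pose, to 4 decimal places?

(2.1449, -4.8302, -2.5708)

step 1: θ'=-2.0708 (R=2.0000) → pose (3.7448, -3.5411, -2.0708)
step 2: θ'=-1.4458 (R=-1.0000) → pose (3.8594, -2.9370, -1.4458)
step 3: θ'=-2.1958 (R=-0.5000) → pose (3.7688, -3.2919, -2.1958)
step 4: θ'=-2.5708 (R=-6.0000) → pose (2.1449, -4.8302, -2.5708)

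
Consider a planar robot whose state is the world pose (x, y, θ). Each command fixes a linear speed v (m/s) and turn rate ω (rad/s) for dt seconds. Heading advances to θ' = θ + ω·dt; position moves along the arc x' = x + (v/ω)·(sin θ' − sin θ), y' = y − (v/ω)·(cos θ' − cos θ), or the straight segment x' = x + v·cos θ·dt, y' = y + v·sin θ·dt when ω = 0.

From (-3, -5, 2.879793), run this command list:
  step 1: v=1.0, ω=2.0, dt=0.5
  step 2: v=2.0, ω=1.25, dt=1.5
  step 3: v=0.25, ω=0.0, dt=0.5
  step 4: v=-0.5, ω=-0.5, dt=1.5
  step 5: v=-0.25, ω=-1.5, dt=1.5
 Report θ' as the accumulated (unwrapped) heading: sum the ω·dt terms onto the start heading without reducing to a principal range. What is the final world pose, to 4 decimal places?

(-3.3188, -6.9637, 2.7548)

step 1: θ'=3.8798 (R=0.5000) → pose (-3.4659, -5.1131, 3.8798)
step 2: θ'=5.7548 (R=1.6000) → pose (-3.1958, -7.6784, 5.7548)
step 3: θ'=5.7548 (straight) → pose (-3.0878, -7.7414, 5.7548)
step 4: θ'=5.0048 (R=1.0000) → pose (-3.5412, -7.1661, 5.0048)
step 5: θ'=2.7548 (R=0.1667) → pose (-3.3188, -6.9637, 2.7548)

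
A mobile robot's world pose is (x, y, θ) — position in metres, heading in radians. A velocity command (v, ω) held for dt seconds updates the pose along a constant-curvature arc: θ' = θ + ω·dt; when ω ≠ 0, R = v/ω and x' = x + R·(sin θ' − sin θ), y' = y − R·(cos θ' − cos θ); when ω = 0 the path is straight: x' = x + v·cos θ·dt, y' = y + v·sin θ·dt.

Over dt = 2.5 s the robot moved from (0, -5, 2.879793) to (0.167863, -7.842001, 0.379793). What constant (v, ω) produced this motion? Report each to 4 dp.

v = -1.5000, ω = -1.0000

Δθ = 0.379793 − 2.879793 = -2.500000
ω = Δθ/dt = -2.500000/2.5 = -1.0000
R = −Δy/(cos θ' − cos θ) = 1.5000
v = R·ω = 1.5000·-1.0000 = -1.5000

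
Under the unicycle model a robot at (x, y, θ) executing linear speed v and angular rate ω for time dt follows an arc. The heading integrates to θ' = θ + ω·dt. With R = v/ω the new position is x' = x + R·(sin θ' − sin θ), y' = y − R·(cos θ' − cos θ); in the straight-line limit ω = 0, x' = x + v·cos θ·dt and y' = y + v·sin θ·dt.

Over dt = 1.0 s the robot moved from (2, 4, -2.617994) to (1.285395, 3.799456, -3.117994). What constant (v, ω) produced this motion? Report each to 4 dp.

Δθ = -3.117994 − -2.617994 = -0.500000
ω = Δθ/dt = -0.500000/1.0 = -0.5000
R = Δx/(sin θ' − sin θ) = -1.5000
v = R·ω = -1.5000·-0.5000 = 0.7500

v = 0.7500, ω = -0.5000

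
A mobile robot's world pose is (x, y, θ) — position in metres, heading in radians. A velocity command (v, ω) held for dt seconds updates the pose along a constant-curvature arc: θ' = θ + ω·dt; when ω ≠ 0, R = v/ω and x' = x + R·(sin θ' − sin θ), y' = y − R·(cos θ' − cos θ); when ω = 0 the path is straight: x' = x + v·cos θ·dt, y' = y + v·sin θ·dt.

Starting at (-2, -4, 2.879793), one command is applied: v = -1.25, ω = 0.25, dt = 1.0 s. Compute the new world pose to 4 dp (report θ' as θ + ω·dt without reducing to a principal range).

(-0.7649, -4.1700, 3.1298)

θ' = 2.8798 + 0.25·1.0 = 3.1298
R = v/ω = -1.25/0.25 = -5.0000
x' = -2 + -5.0000·(sin 3.1298 − sin 2.8798) = -0.7649
y' = -4 − -5.0000·(cos 3.1298 − cos 2.8798) = -4.1700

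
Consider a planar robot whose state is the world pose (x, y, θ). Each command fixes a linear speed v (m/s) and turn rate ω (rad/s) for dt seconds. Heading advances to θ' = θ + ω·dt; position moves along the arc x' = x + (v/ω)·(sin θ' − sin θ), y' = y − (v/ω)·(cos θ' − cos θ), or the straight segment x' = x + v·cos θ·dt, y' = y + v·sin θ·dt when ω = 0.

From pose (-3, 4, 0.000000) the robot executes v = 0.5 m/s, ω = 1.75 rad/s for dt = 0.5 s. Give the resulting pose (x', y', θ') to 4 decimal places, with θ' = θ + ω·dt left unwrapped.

(-2.7807, 4.1026, 0.8750)

θ' = 0.0000 + 1.75·0.5 = 0.8750
R = v/ω = 0.5/1.75 = 0.2857
x' = -3 + 0.2857·(sin 0.8750 − sin 0.0000) = -2.7807
y' = 4 − 0.2857·(cos 0.8750 − cos 0.0000) = 4.1026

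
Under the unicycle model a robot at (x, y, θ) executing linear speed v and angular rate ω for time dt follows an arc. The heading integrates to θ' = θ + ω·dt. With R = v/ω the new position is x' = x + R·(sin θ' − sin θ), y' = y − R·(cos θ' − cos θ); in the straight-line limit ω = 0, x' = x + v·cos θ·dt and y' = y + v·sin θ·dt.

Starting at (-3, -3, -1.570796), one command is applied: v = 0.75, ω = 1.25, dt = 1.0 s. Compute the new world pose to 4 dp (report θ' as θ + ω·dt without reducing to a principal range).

(-2.5892, -3.5694, -0.3208)

θ' = -1.5708 + 1.25·1.0 = -0.3208
R = v/ω = 0.75/1.25 = 0.6000
x' = -3 + 0.6000·(sin -0.3208 − sin -1.5708) = -2.5892
y' = -3 − 0.6000·(cos -0.3208 − cos -1.5708) = -3.5694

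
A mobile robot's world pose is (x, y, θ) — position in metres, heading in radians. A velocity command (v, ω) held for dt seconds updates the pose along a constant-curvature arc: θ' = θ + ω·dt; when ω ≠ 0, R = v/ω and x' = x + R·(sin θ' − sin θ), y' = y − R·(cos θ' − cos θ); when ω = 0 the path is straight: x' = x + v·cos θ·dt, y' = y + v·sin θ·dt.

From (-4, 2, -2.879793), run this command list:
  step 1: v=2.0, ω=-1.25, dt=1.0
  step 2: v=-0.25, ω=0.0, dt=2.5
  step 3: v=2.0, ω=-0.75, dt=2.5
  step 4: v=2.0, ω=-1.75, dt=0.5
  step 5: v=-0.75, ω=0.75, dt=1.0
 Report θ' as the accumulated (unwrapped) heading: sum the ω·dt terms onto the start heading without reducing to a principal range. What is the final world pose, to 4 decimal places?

(-3.6708, 6.1820, -6.1298)

step 1: θ'=-4.1298 (R=-1.6000) → pose (-5.7502, 2.6652, -4.1298)
step 2: θ'=-4.1298 (straight) → pose (-5.4063, 2.1433, -4.1298)
step 3: θ'=-6.0048 (R=-2.6667) → pose (-3.9124, 6.1745, -6.0048)
step 4: θ'=-6.8798 (R=-1.1429) → pose (-2.9562, 6.0210, -6.8798)
step 5: θ'=-6.1298 (R=-1.0000) → pose (-3.6708, 6.1820, -6.1298)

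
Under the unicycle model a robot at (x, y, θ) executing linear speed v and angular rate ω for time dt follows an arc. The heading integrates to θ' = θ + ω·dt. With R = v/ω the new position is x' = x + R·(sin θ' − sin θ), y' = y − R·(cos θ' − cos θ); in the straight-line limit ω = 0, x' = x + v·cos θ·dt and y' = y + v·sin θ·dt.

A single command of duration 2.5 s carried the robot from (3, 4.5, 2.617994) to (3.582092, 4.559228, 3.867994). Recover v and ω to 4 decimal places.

v = -0.2500, ω = 0.5000

Δθ = 3.867994 − 2.617994 = 1.250000
ω = Δθ/dt = 1.250000/2.5 = 0.5000
R = Δx/(sin θ' − sin θ) = -0.5000
v = R·ω = -0.5000·0.5000 = -0.2500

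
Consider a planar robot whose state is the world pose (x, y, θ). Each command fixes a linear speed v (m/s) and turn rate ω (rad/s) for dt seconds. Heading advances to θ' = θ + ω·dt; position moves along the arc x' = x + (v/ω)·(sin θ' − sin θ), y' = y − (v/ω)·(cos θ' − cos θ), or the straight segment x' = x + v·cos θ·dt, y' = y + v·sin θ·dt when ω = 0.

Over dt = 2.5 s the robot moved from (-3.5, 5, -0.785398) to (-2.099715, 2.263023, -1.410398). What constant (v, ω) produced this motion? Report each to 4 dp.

Δθ = -1.410398 − -0.785398 = -0.625000
ω = Δθ/dt = -0.625000/2.5 = -0.2500
R = −Δy/(cos θ' − cos θ) = -5.0000
v = R·ω = -5.0000·-0.2500 = 1.2500

v = 1.2500, ω = -0.2500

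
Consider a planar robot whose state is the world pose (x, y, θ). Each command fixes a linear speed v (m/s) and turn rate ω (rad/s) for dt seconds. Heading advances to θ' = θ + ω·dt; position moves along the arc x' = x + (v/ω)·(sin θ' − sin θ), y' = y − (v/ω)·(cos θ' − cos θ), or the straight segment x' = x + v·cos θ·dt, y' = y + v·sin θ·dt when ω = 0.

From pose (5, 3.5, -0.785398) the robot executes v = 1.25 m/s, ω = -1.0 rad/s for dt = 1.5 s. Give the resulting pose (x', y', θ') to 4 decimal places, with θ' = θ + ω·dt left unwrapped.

θ' = -0.7854 + -1.0·1.5 = -2.2854
R = v/ω = 1.25/-1.0 = -1.2500
x' = 5 + -1.2500·(sin -2.2854 − sin -0.7854) = 5.0603
y' = 3.5 − -1.2500·(cos -2.2854 − cos -0.7854) = 1.7970

(5.0603, 1.7970, -2.2854)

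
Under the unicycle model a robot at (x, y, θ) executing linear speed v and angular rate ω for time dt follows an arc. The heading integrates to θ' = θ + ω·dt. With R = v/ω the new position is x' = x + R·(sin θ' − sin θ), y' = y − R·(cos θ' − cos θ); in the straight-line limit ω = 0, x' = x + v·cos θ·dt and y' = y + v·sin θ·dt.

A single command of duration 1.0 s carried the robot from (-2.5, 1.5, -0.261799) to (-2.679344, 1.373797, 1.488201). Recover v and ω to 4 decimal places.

Δθ = 1.488201 − -0.261799 = 1.750000
ω = Δθ/dt = 1.750000/1.0 = 1.7500
R = Δx/(sin θ' − sin θ) = -0.1429
v = R·ω = -0.1429·1.7500 = -0.2500

v = -0.2500, ω = 1.7500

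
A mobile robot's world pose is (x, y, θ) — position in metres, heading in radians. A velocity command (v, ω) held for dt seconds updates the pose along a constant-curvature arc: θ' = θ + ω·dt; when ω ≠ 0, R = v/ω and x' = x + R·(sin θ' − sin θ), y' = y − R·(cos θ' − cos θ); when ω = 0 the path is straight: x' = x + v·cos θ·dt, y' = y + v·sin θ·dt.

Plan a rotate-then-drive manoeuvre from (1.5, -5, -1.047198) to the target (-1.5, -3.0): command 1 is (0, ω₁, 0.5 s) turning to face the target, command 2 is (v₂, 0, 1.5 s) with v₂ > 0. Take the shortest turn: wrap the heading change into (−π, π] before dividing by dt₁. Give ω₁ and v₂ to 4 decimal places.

heading to target = atan2(-3−-5, -1.5−1.5) = 2.5536
Δθ = wrap(2.5536 − -1.0472) = -2.6824; ω₁ = Δθ/dt₁ = -5.3648
distance = √((-1.5−1.5)² + (-3−-5)²) = 3.6056; v₂ = distance/dt₂ = 2.4037

ω₁ = -5.3648, v₂ = 2.4037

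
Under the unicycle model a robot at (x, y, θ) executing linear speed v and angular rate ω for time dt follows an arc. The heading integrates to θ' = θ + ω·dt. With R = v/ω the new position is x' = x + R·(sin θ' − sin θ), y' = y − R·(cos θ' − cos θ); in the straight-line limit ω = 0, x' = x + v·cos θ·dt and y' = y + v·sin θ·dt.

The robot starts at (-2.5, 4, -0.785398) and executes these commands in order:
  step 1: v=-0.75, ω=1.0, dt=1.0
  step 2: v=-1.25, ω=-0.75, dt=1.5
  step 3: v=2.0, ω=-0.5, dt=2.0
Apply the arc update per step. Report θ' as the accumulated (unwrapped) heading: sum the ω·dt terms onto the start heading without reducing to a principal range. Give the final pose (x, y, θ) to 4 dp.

(-4.2487, 1.0223, -1.9104)

step 1: θ'=0.2146 (R=-0.7500) → pose (-3.1900, 4.2025, 0.2146)
step 2: θ'=-0.9104 (R=1.6667) → pose (-4.8612, 4.8085, -0.9104)
step 3: θ'=-1.9104 (R=-4.0000) → pose (-4.2487, 1.0223, -1.9104)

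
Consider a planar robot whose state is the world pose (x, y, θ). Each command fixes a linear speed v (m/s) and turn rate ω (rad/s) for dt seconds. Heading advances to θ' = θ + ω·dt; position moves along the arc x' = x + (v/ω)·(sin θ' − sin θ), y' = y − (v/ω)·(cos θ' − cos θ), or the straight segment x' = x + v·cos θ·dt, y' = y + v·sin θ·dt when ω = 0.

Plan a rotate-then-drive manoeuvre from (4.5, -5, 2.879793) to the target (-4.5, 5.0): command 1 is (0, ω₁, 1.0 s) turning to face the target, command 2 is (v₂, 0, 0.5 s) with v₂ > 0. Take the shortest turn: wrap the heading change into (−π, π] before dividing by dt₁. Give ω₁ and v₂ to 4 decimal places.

ω₁ = -0.5762, v₂ = 26.9072

heading to target = atan2(5−-5, -4.5−4.5) = 2.3036
Δθ = wrap(2.3036 − 2.8798) = -0.5762; ω₁ = Δθ/dt₁ = -0.5762
distance = √((-4.5−4.5)² + (5−-5)²) = 13.4536; v₂ = distance/dt₂ = 26.9072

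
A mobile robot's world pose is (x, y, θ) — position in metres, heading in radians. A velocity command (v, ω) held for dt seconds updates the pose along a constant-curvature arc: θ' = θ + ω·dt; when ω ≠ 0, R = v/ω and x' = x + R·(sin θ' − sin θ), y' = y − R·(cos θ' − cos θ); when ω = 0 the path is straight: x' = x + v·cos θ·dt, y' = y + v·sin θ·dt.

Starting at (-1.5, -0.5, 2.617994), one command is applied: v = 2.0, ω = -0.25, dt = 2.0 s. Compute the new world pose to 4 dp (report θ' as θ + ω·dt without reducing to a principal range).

(-4.3319, 2.2658, 2.1180)

θ' = 2.6180 + -0.25·2.0 = 2.1180
R = v/ω = 2.0/-0.25 = -8.0000
x' = -1.5 + -8.0000·(sin 2.1180 − sin 2.6180) = -4.3319
y' = -0.5 − -8.0000·(cos 2.1180 − cos 2.6180) = 2.2658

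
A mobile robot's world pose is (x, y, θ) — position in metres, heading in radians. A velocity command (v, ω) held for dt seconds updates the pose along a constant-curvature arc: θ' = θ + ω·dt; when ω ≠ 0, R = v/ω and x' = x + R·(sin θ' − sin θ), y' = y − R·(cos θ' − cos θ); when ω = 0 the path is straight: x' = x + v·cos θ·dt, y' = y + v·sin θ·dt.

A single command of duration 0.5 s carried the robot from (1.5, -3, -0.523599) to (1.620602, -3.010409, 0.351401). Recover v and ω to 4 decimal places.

v = 0.2500, ω = 1.7500

Δθ = 0.351401 − -0.523599 = 0.875000
ω = Δθ/dt = 0.875000/0.5 = 1.7500
R = Δx/(sin θ' − sin θ) = 0.1429
v = R·ω = 0.1429·1.7500 = 0.2500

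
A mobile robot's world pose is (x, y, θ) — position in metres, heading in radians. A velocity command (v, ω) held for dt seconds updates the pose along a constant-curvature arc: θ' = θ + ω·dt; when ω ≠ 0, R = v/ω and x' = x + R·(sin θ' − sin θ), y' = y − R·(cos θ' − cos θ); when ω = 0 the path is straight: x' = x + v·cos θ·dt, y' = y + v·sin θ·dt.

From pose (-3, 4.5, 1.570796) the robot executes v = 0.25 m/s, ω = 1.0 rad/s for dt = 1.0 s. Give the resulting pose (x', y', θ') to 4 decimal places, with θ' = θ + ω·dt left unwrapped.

θ' = 1.5708 + 1.0·1.0 = 2.5708
R = v/ω = 0.25/1.0 = 0.2500
x' = -3 + 0.2500·(sin 2.5708 − sin 1.5708) = -3.1149
y' = 4.5 − 0.2500·(cos 2.5708 − cos 1.5708) = 4.7104

(-3.1149, 4.7104, 2.5708)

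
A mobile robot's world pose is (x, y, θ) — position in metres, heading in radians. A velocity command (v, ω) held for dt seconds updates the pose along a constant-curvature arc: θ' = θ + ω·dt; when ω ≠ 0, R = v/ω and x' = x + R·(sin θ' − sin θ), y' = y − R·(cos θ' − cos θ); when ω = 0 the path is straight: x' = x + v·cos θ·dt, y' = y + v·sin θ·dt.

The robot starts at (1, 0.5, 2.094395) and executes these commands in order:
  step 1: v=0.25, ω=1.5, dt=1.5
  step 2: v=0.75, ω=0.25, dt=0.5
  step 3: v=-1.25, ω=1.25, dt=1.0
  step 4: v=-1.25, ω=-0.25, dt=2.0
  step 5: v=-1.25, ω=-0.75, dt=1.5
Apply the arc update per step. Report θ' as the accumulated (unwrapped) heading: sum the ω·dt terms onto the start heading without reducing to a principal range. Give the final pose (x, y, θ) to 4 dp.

(-1.4492, 4.7784, 4.0944)

step 1: θ'=4.3444 (R=0.1667) → pose (0.7002, 0.4766, 4.3444)
step 2: θ'=4.4694 (R=3.0000) → pose (0.5874, 0.1192, 4.4694)
step 3: θ'=5.7194 (R=-1.0000) → pose (0.1512, 1.2051, 5.7194)
step 4: θ'=5.2194 (R=5.0000) → pose (-1.5478, 3.0034, 5.2194)
step 5: θ'=4.0944 (R=1.6667) → pose (-1.4492, 4.7784, 4.0944)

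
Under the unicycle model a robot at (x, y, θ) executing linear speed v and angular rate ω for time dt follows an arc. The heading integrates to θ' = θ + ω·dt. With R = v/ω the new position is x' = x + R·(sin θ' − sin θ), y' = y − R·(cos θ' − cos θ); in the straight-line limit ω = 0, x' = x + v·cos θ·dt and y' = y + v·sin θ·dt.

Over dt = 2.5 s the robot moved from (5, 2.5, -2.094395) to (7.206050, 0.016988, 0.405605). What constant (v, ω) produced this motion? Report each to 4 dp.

Δθ = 0.405605 − -2.094395 = 2.500000
ω = Δθ/dt = 2.500000/2.5 = 1.0000
R = −Δy/(cos θ' − cos θ) = 1.7500
v = R·ω = 1.7500·1.0000 = 1.7500

v = 1.7500, ω = 1.0000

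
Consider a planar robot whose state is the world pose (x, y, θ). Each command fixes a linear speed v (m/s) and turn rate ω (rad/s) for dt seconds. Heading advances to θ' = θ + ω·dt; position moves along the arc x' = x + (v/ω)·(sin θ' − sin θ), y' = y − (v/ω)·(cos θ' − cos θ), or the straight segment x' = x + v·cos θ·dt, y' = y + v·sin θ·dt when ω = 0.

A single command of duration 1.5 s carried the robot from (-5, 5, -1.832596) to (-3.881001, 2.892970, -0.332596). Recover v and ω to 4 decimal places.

Δθ = -0.332596 − -1.832596 = 1.500000
ω = Δθ/dt = 1.500000/1.5 = 1.0000
R = −Δy/(cos θ' − cos θ) = 1.7500
v = R·ω = 1.7500·1.0000 = 1.7500

v = 1.7500, ω = 1.0000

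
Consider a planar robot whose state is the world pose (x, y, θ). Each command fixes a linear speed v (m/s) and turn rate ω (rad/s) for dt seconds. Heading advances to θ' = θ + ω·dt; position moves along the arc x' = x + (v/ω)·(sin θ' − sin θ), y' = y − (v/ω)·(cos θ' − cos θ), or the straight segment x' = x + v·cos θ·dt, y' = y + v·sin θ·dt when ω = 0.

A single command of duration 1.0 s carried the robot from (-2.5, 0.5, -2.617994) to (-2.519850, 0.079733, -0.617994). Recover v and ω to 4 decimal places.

Δθ = -0.617994 − -2.617994 = 2.000000
ω = Δθ/dt = 2.000000/1.0 = 2.0000
R = −Δy/(cos θ' − cos θ) = 0.2500
v = R·ω = 0.2500·2.0000 = 0.5000

v = 0.5000, ω = 2.0000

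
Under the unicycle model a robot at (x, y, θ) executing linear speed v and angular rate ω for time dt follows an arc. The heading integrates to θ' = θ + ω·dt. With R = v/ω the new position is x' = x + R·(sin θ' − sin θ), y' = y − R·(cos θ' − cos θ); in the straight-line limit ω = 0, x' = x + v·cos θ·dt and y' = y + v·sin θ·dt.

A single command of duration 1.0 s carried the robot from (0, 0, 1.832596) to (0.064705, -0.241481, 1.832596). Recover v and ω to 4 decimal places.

v = -0.2500, ω = 0.0000

Δθ = 1.832596 − 1.832596 = 0.000000
ω = Δθ/dt = 0.000000/1.0 = 0.0000
ω = 0 → v = (Δx·cos θ + Δy·sin θ)/dt = -0.2500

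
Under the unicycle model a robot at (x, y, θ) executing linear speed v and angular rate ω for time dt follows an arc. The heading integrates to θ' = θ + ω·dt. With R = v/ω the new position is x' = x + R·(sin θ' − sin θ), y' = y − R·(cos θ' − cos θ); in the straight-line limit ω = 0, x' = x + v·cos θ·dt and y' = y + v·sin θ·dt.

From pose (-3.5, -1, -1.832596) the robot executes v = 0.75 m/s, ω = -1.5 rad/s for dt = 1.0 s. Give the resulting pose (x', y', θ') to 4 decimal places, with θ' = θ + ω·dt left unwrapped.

θ' = -1.8326 + -1.5·1.0 = -3.3326
R = v/ω = 0.75/-1.5 = -0.5000
x' = -3.5 + -0.5000·(sin -3.3326 − sin -1.8326) = -4.0779
y' = -1 − -0.5000·(cos -3.3326 − cos -1.8326) = -1.3615

(-4.0779, -1.3615, -3.3326)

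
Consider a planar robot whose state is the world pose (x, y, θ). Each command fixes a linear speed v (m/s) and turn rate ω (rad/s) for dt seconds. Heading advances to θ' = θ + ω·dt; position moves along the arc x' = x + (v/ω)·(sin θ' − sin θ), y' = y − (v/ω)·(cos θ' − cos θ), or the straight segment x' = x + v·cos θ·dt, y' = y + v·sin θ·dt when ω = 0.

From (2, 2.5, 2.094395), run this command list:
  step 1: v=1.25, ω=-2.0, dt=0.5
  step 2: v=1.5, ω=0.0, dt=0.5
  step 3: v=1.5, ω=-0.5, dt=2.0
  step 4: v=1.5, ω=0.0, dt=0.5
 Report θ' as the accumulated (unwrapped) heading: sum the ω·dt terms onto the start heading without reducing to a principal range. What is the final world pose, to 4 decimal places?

(5.4596, 5.4472, 0.0944)

step 1: θ'=1.0944 (R=-0.6250) → pose (1.9859, 3.0991, 1.0944)
step 2: θ'=1.0944 (straight) → pose (2.3298, 3.7656, 1.0944)
step 3: θ'=0.0944 (R=-3.0000) → pose (4.7130, 5.3765, 0.0944)
step 4: θ'=0.0944 (straight) → pose (5.4596, 5.4472, 0.0944)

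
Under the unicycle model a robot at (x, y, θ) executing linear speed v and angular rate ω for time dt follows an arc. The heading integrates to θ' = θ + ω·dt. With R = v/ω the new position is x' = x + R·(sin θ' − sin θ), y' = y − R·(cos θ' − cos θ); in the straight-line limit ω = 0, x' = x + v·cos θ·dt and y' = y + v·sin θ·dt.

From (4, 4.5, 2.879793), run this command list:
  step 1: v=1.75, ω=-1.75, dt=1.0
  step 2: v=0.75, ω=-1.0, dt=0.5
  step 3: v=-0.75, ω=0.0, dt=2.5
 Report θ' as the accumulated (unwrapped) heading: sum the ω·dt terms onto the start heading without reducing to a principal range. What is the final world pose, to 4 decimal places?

step 1: θ'=1.1298 (R=-1.0000) → pose (3.3545, 5.8928, 1.1298)
step 2: θ'=0.6298 (R=-0.7500) → pose (3.5910, 6.1787, 0.6298)
step 3: θ'=0.6298 (straight) → pose (2.0757, 5.0744, 0.6298)

(2.0757, 5.0744, 0.6298)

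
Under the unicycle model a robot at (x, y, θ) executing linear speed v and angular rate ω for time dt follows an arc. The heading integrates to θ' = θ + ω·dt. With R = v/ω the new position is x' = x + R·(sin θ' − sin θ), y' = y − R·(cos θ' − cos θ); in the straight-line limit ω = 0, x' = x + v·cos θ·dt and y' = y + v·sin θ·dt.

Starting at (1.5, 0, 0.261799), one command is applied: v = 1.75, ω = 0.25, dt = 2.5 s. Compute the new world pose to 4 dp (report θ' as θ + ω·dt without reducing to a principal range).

θ' = 0.2618 + 0.25·2.5 = 0.8868
R = v/ω = 1.75/0.25 = 7.0000
x' = 1.5 + 7.0000·(sin 0.8868 − sin 0.2618) = 5.1136
y' = 0 − 7.0000·(cos 0.8868 − cos 0.2618) = 2.3382

(5.1136, 2.3382, 0.8868)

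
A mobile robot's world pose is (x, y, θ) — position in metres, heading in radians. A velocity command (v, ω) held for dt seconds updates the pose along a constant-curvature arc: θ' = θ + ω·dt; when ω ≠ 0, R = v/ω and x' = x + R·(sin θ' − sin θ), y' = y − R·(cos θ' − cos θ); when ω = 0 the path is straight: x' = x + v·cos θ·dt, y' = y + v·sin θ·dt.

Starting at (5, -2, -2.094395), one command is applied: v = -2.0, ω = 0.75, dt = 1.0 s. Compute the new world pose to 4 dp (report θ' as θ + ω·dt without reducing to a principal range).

(5.2892, -0.0681, -1.3444)

θ' = -2.0944 + 0.75·1.0 = -1.3444
R = v/ω = -2.0/0.75 = -2.6667
x' = 5 + -2.6667·(sin -1.3444 − sin -2.0944) = 5.2892
y' = -2 − -2.6667·(cos -1.3444 − cos -2.0944) = -0.0681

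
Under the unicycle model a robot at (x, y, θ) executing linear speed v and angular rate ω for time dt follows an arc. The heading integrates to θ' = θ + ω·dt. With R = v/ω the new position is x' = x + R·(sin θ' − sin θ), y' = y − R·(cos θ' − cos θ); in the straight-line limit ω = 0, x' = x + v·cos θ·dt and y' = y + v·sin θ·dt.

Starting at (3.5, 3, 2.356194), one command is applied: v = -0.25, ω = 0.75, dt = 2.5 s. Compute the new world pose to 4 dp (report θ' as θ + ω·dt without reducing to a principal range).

(4.0312, 3.0814, 4.2312)

θ' = 2.3562 + 0.75·2.5 = 4.2312
R = v/ω = -0.25/0.75 = -0.3333
x' = 3.5 + -0.3333·(sin 4.2312 − sin 2.3562) = 4.0312
y' = 3 − -0.3333·(cos 4.2312 − cos 2.3562) = 3.0814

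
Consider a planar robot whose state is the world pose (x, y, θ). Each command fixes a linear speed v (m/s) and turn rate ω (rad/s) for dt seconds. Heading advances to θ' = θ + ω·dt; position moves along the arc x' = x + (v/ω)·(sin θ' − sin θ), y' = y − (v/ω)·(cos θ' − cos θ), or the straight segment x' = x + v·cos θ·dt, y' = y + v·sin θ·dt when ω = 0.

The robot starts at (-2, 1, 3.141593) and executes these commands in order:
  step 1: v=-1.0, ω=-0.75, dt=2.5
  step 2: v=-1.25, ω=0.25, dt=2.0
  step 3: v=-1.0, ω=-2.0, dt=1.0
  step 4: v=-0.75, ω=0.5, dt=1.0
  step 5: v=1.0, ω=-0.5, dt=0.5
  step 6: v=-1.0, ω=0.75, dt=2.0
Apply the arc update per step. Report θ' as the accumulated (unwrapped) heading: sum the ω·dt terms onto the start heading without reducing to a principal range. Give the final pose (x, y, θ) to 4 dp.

step 1: θ'=1.2666 (R=1.3333) → pose (-0.7279, -0.7327, 1.2666)
step 2: θ'=1.7666 (R=-5.0000) → pose (-0.8619, -3.2031, 1.7666)
step 3: θ'=-0.2334 (R=0.5000) → pose (-1.4680, -3.7868, -0.2334)
step 4: θ'=0.2666 (R=-1.5000) → pose (-2.2101, -3.7991, 0.2666)
step 5: θ'=0.0166 (R=-2.0000) → pose (-1.7164, -3.7288, 0.0166)
step 6: θ'=1.5166 (R=-1.3333) → pose (-3.0257, -4.9897, 1.5166)

(-3.0257, -4.9897, 1.5166)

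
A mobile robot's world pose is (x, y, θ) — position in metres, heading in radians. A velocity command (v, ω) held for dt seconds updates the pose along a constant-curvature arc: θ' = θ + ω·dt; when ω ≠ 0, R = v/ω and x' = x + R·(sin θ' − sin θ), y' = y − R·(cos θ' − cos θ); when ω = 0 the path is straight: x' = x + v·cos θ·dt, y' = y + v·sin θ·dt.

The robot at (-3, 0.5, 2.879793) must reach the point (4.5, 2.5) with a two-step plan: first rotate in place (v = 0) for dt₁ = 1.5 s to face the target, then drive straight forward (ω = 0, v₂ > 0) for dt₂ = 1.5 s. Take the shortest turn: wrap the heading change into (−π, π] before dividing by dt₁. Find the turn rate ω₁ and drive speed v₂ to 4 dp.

heading to target = atan2(2.5−0.5, 4.5−-3) = 0.2606
Δθ = wrap(0.2606 − 2.8798) = -2.6192; ω₁ = Δθ/dt₁ = -1.7461
distance = √((4.5−-3)² + (2.5−0.5)²) = 7.7621; v₂ = distance/dt₂ = 5.1747

ω₁ = -1.7461, v₂ = 5.1747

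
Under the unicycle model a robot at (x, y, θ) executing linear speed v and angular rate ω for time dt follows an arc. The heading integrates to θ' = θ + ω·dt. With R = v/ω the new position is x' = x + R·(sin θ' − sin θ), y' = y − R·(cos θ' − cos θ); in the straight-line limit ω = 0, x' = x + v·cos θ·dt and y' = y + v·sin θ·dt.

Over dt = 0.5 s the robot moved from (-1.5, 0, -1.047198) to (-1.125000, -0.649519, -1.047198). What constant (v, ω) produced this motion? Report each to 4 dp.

v = 1.5000, ω = 0.0000

Δθ = -1.047198 − -1.047198 = 0.000000
ω = Δθ/dt = 0.000000/0.5 = 0.0000
ω = 0 → v = (Δx·cos θ + Δy·sin θ)/dt = 1.5000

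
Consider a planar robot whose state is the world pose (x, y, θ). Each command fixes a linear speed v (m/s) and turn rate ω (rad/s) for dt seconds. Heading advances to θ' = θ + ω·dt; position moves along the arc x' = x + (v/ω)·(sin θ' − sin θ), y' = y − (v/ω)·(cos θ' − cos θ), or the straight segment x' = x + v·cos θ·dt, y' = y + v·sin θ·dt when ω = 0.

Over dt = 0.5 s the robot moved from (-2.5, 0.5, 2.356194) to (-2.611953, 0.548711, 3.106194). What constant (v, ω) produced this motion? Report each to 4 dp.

v = 0.2500, ω = 1.5000

Δθ = 3.106194 − 2.356194 = 0.750000
ω = Δθ/dt = 0.750000/0.5 = 1.5000
R = Δx/(sin θ' − sin θ) = 0.1667
v = R·ω = 0.1667·1.5000 = 0.2500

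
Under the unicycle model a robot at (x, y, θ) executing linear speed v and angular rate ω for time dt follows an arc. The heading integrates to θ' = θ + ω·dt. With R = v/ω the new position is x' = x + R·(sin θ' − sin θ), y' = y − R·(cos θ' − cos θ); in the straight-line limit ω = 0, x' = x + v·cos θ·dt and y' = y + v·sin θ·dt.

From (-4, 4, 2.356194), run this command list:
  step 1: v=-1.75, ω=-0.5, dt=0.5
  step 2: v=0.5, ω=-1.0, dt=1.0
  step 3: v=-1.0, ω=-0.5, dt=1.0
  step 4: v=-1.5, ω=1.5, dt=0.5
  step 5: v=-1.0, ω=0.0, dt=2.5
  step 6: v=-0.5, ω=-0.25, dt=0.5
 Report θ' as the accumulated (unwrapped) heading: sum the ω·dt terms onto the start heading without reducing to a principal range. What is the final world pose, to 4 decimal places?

step 1: θ'=2.1062 (R=3.5000) → pose (-3.4646, 3.3108, 2.1062)
step 2: θ'=1.1062 (R=-0.5000) → pose (-3.4816, 3.7899, 1.1062)
step 3: θ'=0.6062 (R=2.0000) → pose (-4.1301, 3.0424, 0.6062)
step 4: θ'=1.3562 (R=-1.0000) → pose (-4.5374, 2.4335, 1.3562)
step 5: θ'=1.3562 (straight) → pose (-5.0698, -0.0091, 1.3562)
step 6: θ'=1.2312 (R=2.0000) → pose (-5.1382, -0.2494, 1.2312)

(-5.1382, -0.2494, 1.2312)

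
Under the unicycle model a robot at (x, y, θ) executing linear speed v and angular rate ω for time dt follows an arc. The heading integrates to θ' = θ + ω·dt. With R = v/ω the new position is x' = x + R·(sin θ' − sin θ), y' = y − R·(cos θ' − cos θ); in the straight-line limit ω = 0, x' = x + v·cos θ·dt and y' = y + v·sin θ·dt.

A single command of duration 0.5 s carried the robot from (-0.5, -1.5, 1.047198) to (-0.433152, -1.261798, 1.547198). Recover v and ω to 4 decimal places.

Δθ = 1.547198 − 1.047198 = 0.500000
ω = Δθ/dt = 0.500000/0.5 = 1.0000
R = −Δy/(cos θ' − cos θ) = 0.5000
v = R·ω = 0.5000·1.0000 = 0.5000

v = 0.5000, ω = 1.0000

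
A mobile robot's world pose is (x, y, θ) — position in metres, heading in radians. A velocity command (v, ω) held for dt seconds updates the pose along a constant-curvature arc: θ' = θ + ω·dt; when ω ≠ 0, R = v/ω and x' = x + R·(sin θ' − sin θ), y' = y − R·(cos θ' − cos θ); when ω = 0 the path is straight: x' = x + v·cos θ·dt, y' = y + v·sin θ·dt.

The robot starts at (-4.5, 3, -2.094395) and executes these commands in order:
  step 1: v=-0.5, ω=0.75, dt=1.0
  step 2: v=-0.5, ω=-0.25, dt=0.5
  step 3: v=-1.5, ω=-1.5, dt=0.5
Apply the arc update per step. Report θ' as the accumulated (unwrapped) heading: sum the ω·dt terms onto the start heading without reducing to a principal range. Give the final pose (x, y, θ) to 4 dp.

step 1: θ'=-1.3444 (R=-0.6667) → pose (-4.4277, 3.4830, -1.3444)
step 2: θ'=-1.4694 (R=2.0000) → pose (-4.4685, 3.7295, -1.4694)
step 3: θ'=-2.2194 (R=1.0000) → pose (-4.2705, 4.4348, -2.2194)

(-4.2705, 4.4348, -2.2194)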